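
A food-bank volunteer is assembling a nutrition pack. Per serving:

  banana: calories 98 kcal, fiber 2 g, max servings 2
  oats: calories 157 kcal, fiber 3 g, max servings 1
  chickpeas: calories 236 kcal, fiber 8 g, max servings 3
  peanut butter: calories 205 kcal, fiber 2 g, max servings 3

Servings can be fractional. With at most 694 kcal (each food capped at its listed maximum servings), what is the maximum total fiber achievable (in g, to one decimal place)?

Fiber per kcal: chickpeas 0.0339, banana 0.02041, oats 0.01911, peanut butter 0.009756.
Take 2.941 servings of chickpeas: uses 694 kcal, +23.5 g fiber (running total 23.5 g).
Greedy by best ratio exhausts the calories allowance optimally: 23.5 g.

23.5 g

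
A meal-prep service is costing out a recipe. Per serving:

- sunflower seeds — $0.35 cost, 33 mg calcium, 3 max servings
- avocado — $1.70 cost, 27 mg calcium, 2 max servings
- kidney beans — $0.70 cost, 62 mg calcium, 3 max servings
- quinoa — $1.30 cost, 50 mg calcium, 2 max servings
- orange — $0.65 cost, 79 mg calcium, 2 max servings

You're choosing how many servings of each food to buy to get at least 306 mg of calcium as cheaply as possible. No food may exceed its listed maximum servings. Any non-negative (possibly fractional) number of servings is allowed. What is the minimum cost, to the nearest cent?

Cost per mg of calcium: orange $0.0082, sunflower seeds $0.0106, kidney beans $0.0113, quinoa $0.0260, avocado $0.0630.
Take 2 servings of orange: +158.0 mg calcium for $1.30 (total $1.30, still need 148.0 mg).
Take 3 servings of sunflower seeds: +99.0 mg calcium for $1.05 (total $2.35, still need 49.0 mg).
Take 0.7903 servings of kidney beans: +49.0 mg calcium for $0.55 (total $2.90, still need 0.0 mg).
Filling from the cheapest source first is optimal under one linear minimum: $2.90.

$2.90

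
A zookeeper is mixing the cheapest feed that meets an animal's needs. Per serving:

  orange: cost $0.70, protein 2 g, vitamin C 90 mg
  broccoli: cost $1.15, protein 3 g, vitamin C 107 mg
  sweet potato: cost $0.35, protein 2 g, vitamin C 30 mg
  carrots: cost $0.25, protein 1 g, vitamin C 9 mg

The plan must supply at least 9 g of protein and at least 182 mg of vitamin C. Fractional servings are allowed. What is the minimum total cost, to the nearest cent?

$1.85

The cheapest plan sits at a corner of the feasible region — with two constraints it uses at most two foods.
orange only: max(9/2, 182/90) = 4.5 servings → $3.15.
broccoli only: max(9/3, 182/107) = 3 servings → $3.45.
sweet potato only: max(9/2, 182/30) = 6.067 servings → $2.12.
carrots only: max(9/1, 182/9) = 20.22 servings → $5.06.
orange + broccoli: intersection lies outside the first quadrant.
orange + sweet potato with both tight: 0.7833 servings and 3.717 servings → $1.85.
orange + carrots with both tight: 1.403 servings and 6.194 servings → $2.53.
broccoli + sweet potato with both tight: 0.7581 servings and 3.363 servings → $2.05.
broccoli + carrots with both tight: 1.262 servings and 5.213 servings → $2.75.
sweet potato + carrots with both targets exact would need a negative amount; discard.
Cheapest feasible corner: $1.85.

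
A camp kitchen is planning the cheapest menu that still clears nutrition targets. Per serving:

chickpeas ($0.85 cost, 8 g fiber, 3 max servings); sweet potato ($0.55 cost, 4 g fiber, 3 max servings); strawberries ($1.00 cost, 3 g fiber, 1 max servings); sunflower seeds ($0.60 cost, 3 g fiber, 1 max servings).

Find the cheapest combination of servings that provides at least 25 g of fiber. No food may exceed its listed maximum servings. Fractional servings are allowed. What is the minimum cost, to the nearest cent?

Cost per g of fiber: chickpeas $0.1062, sweet potato $0.1375, sunflower seeds $0.2000, strawberries $0.3333.
Take 3 servings of chickpeas: +24.0 g fiber for $2.55 (total $2.55, still need 1.0 g).
Take 0.25 servings of sweet potato: +1.0 g fiber for $0.14 (total $2.69, still need 0.0 g).
Greedy by cheapest-per-g is optimal for a single linear constraint, so the minimum cost is $2.69.

$2.69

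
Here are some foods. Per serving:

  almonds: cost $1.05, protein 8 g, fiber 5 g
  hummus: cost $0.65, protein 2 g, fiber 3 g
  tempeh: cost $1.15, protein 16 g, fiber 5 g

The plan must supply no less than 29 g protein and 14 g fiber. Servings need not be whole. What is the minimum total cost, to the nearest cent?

$3.02

An LP optimum is at a vertex; with two nutrient constraints at most two foods are used. Check each candidate.
almonds only: max(29/8, 14/5) = 3.625 servings → $3.81.
hummus only: max(29/2, 14/3) = 14.5 servings → $9.43.
tempeh only: max(29/16, 14/5) = 2.8 servings → $3.22.
almonds + hummus: intersection lies outside the first quadrant.
almonds + tempeh with both tight: 1.975 servings and 0.825 servings → $3.02.
hummus + tempeh with both tight: 2.079 servings and 1.553 servings → $3.14.
Cheapest feasible corner: $3.02.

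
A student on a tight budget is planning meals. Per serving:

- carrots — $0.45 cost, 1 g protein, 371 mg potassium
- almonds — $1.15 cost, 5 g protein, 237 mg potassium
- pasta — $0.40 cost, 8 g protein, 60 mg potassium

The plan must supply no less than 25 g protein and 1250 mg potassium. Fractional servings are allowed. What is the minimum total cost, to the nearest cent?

carrots only: max(25/1, 1250/371) = 25 servings → $11.25.
almonds only: max(25/5, 1250/237) = 5.274 servings → $6.07.
pasta only: max(25/8, 1250/60) = 20.83 servings → $8.33.
carrots + almonds with both tight: 0.2009 servings and 4.96 servings → $5.79.
carrots + pasta with both tight: 2.923 servings and 2.76 servings → $2.42.
almonds + pasta: the both-tight solution has a negative serving — not a feasible corner.
The minimum over all feasible corners is $2.42.

$2.42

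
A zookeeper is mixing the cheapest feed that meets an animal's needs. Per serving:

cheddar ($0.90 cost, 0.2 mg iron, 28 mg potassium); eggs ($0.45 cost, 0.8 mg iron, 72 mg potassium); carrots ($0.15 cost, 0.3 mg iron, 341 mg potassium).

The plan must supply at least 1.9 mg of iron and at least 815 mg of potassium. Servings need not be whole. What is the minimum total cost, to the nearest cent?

$0.95

An LP optimum is at a vertex; with two nutrient constraints at most two foods are used. Check each candidate.
cheddar only: max(1.9/0.2, 815/28) = 29.11 servings → $26.20.
eggs only: max(1.9/0.8, 815/72) = 11.32 servings → $5.09.
carrots only: max(1.9/0.3, 815/341) = 6.333 servings → $0.95.
cheddar + eggs with both targets exact would need a negative amount; discard.
cheddar + carrots with both tight: 6.746 servings and 1.836 servings → $6.35.
eggs + carrots with both tight: 1.606 servings and 2.051 servings → $1.03.
So the least-cost plan costs $0.95.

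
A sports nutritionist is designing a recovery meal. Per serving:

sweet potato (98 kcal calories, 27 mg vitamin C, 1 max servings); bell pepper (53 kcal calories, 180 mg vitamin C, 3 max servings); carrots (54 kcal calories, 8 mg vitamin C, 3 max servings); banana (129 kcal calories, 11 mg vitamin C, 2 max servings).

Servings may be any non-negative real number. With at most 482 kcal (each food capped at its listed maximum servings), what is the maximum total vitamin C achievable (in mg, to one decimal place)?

Vitamin C per kcal: bell pepper 3.396, sweet potato 0.2755, carrots 0.1481, banana 0.08527.
Take 3 servings of bell pepper: uses 159 kcal, +540.0 mg vitamin C (running total 540.0 mg).
Take 1 serving of sweet potato: uses 98 kcal, +27.0 mg vitamin C (running total 567.0 mg).
Take 3 servings of carrots: uses 162 kcal, +24.0 mg vitamin C (running total 591.0 mg).
Take 0.4884 servings of banana: uses 63 kcal, +5.4 mg vitamin C (running total 596.4 mg).
Filling greedily by vitamin C-per-kcal is optimal for one linear limit, giving 596.4 mg.

596.4 mg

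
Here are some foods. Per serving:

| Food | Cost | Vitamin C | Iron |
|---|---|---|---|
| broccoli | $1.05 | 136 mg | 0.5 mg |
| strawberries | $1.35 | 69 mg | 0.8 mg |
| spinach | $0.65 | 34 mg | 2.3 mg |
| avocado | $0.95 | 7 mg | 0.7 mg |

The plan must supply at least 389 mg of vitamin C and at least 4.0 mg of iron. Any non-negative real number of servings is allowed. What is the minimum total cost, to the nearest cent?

broccoli only: max(389/136, 4.0/0.5) = 8 servings → $8.40.
strawberries only: max(389/69, 4.0/0.8) = 5.638 servings → $7.61.
spinach only: max(389/34, 4.0/2.3) = 11.44 servings → $7.44.
avocado only: max(389/7, 4.0/0.7) = 55.57 servings → $52.79.
broccoli + strawberries with both tight: 0.4738 servings and 4.704 servings → $6.85.
broccoli + spinach with both tight: 2.565 servings and 1.182 servings → $3.46.
broccoli + avocado with both tight: 2.664 servings and 3.811 servings → $6.42.
strawberries + spinach with both targets exact would need a negative amount; discard.
strawberries + avocado with both targets exact would need a negative amount; discard.
spinach + avocado: the both-tight solution has a negative serving — not a feasible corner.
The minimum over all feasible corners is $3.46.

$3.46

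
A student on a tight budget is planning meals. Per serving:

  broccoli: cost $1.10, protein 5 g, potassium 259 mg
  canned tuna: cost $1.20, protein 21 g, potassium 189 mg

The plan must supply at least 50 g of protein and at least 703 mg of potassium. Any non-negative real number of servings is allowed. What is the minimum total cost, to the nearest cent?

$3.82

At the optimum either one food covers both requirements or two foods hit both targets exactly; no other combination can be cheaper.
broccoli only: max(50/5, 703/259) = 10 servings → $11.00.
canned tuna only: max(50/21, 703/189) = 3.72 servings → $4.46.
broccoli + canned tuna with both tight: 1.182 servings and 2.099 servings → $3.82.
The minimum over all feasible corners is $3.82.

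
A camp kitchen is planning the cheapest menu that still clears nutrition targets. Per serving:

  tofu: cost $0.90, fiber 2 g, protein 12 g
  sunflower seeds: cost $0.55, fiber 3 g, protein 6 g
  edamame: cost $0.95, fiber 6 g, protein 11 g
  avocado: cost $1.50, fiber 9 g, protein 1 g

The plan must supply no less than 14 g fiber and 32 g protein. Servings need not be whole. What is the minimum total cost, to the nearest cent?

$2.66

The cheapest plan sits at a corner of the feasible region — with two constraints it uses at most two foods.
tofu only: max(14/2, 32/12) = 7 servings → $6.30.
sunflower seeds only: max(14/3, 32/6) = 5.333 servings → $2.93.
edamame only: max(14/6, 32/11) = 2.909 servings → $2.76.
avocado only: max(14/9, 32/1) = 32 servings → $48.00.
tofu + sunflower seeds with both tight: 0.5 servings and 4.333 servings → $2.83.
tofu + edamame with both tight: 0.76 servings and 2.08 servings → $2.66.
tofu + avocado with both tight: 2.585 servings and 0.9811 servings → $3.80.
sunflower seeds + edamame: intersection lies outside the first quadrant.
sunflower seeds + avocado: intersection lies outside the first quadrant.
edamame + avocado with both targets exact would need a negative amount; discard.
Cheapest feasible corner: $2.66.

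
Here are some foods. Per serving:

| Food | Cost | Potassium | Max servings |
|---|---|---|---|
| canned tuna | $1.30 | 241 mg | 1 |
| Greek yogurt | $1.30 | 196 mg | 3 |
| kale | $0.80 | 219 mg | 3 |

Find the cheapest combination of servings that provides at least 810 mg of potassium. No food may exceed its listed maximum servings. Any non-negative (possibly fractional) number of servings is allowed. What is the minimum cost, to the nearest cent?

$3.23

Cost per mg of potassium: kale $0.0037, canned tuna $0.0054, Greek yogurt $0.0066.
Take 3 servings of kale: +657.0 mg potassium for $2.40 (total $2.40, still need 153.0 mg).
Take 0.6349 servings of canned tuna: +153.0 mg potassium for $0.83 (total $3.23, still need 0.0 mg).
Greedy by cheapest-per-mg is optimal for a single linear constraint, so the minimum cost is $3.23.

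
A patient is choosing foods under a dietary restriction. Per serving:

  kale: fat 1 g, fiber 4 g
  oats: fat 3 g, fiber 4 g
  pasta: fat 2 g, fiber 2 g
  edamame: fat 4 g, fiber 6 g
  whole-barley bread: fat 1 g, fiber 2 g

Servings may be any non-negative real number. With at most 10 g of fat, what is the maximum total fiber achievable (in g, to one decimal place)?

40.0 g

Fiber per g fat: kale 4, whole-barley bread 2, edamame 1.5, oats 1.333, pasta 1.
With no serving limits, spend the whole fat allowance on kale: 10 g / 1 g × 4 g = 40.0 g.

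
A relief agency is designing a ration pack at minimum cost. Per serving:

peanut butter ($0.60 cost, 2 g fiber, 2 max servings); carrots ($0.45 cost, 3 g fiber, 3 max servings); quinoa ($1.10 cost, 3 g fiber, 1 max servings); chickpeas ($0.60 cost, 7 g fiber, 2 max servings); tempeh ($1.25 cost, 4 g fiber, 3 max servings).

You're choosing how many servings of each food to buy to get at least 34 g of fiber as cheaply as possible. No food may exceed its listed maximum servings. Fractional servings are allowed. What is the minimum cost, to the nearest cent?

$5.94

Cost per g of fiber: chickpeas $0.0857, carrots $0.1500, peanut butter $0.3000, tempeh $0.3125, quinoa $0.3667.
Take 2 servings of chickpeas: +14.0 g fiber for $1.20 (total $1.20, still need 20.0 g).
Take 3 servings of carrots: +9.0 g fiber for $1.35 (total $2.55, still need 11.0 g).
Take 2 servings of peanut butter: +4.0 g fiber for $1.20 (total $3.75, still need 7.0 g).
Take 1.75 servings of tempeh: +7.0 g fiber for $2.19 (total $5.94, still need 0.0 g).
Greedy by cheapest-per-g is optimal for a single linear constraint, so the minimum cost is $5.94.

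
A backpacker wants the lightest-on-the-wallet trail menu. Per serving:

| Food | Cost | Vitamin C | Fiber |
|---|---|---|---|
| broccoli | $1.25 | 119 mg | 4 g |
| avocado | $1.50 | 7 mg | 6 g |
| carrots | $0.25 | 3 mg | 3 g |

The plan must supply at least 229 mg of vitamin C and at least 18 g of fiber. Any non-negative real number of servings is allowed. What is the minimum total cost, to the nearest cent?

$3.18

The cheapest plan sits at a corner of the feasible region — with two constraints it uses at most two foods.
broccoli only: max(229/119, 18/4) = 4.5 servings → $5.62.
avocado only: max(229/7, 18/6) = 32.71 servings → $49.07.
carrots only: max(229/3, 18/3) = 76.33 servings → $19.08.
broccoli + avocado with both tight: 1.819 servings and 1.787 servings → $4.95.
broccoli + carrots with both tight: 1.835 servings and 3.554 servings → $3.18.
avocado + carrots: intersection lies outside the first quadrant.
Cheapest feasible corner: $3.18.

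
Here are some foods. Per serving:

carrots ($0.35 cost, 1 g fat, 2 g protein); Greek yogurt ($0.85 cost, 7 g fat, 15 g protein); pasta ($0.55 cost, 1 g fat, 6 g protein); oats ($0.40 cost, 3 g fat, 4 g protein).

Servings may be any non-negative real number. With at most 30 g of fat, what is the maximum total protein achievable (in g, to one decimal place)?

Protein per g fat: pasta 6, Greek yogurt 2.143, carrots 2, oats 1.333.
With no serving limits, spend the whole fat allowance on pasta: 30 g / 1 g × 6 g = 180.0 g.

180.0 g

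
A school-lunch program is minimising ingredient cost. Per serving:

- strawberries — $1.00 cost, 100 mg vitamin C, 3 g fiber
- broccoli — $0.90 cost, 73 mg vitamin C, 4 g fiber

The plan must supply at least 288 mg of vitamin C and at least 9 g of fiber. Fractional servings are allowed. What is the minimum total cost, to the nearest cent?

$2.91

With two linear requirements the optimum uses one or two foods; enumerate the corners.
strawberries only: max(288/100, 9/3) = 3 servings → $3.00.
broccoli only: max(288/73, 9/4) = 3.945 servings → $3.55.
strawberries + broccoli with both tight: 2.735 servings and 0.1989 servings → $2.91.
The minimum over all feasible corners is $2.91.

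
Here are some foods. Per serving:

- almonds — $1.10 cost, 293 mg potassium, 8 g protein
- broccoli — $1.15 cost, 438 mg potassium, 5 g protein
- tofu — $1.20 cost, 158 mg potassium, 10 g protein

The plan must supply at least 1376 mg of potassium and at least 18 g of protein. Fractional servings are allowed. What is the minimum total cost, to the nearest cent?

almonds only: max(1376/293, 18/8) = 4.696 servings → $5.17.
broccoli only: max(1376/438, 18/5) = 3.6 servings → $4.14.
tofu only: max(1376/158, 18/10) = 8.709 servings → $10.45.
almonds + broccoli with both tight: 0.4924 servings and 2.812 servings → $3.78.
almonds + tofu: intersection lies outside the first quadrant.
broccoli + tofu with both tight: 3.041 servings and 0.2797 servings → $3.83.
So the least-cost plan costs $3.78.

$3.78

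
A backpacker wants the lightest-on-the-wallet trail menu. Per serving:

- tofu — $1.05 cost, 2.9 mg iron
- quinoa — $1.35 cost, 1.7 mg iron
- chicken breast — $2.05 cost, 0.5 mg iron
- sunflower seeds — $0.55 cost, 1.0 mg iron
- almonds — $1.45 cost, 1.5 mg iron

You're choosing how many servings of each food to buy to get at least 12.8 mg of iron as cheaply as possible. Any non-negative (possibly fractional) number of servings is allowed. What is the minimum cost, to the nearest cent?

Cost per mg of iron: tofu $0.3621, sunflower seeds $0.5500, quinoa $0.7941, almonds $0.9667, chicken breast $4.1000.
With no serving limits, use only tofu: 12.8 mg / 2.9 mg = 4.414 servings × $1.05 = $4.63.

$4.63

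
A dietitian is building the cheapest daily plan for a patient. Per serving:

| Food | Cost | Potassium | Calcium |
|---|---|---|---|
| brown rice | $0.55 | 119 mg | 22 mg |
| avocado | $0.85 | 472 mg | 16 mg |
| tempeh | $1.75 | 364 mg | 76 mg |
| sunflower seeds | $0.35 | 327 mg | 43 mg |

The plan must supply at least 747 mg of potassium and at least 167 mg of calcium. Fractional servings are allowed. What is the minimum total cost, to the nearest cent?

$1.36

Check every corner: each single food scaled to meet both minima, and each pair solved so both constraints bind.
brown rice only: max(747/119, 167/22) = 7.591 servings → $4.17.
avocado only: max(747/472, 167/16) = 10.44 servings → $8.87.
tempeh only: max(747/364, 167/76) = 2.197 servings → $3.85.
sunflower seeds only: max(747/327, 167/43) = 3.884 servings → $1.36.
brown rice + avocado: intersection lies outside the first quadrant.
brown rice + tempeh with both targets exact would need a negative amount; discard.
brown rice + sunflower seeds: the both-tight solution has a negative serving — not a feasible corner.
avocado + tempeh with both targets exact would need a negative amount; discard.
avocado + sunflower seeds with both targets exact would need a negative amount; discard.
tempeh + sunflower seeds: the both-tight solution has a negative serving — not a feasible corner.
So the least-cost plan costs $1.36.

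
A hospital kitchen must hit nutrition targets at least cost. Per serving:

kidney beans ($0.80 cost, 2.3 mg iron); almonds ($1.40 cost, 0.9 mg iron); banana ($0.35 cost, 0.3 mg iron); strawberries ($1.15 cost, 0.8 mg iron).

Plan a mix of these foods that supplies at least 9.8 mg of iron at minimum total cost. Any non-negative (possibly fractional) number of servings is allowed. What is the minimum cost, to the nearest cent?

Cost per mg of iron: kidney beans $0.3478, banana $1.1667, strawberries $1.4375, almonds $1.5556.
With no serving limits, use only kidney beans: 9.8 mg / 2.3 mg = 4.261 servings × $0.80 = $3.41.

$3.41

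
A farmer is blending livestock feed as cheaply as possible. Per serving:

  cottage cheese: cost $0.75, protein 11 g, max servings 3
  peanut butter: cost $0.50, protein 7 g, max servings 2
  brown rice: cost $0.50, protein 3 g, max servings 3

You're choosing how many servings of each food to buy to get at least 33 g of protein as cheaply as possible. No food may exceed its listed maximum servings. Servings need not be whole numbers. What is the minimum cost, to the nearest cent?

Cost per g of protein: cottage cheese $0.0682, peanut butter $0.0714, brown rice $0.1667.
Take 3 servings of cottage cheese: +33.0 g protein for $2.25 (total $2.25, still need 0.0 g).
Filling from the cheapest source first is optimal under one linear minimum: $2.25.

$2.25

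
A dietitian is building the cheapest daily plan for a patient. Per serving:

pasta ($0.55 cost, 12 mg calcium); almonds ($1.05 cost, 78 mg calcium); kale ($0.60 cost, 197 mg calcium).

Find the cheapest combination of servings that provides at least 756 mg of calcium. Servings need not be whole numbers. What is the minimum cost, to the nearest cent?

Cost per mg of calcium: kale $0.0030, almonds $0.0135, pasta $0.0458.
With no serving limits, use only kale: 756 mg / 197 mg = 3.838 servings × $0.60 = $2.30.

$2.30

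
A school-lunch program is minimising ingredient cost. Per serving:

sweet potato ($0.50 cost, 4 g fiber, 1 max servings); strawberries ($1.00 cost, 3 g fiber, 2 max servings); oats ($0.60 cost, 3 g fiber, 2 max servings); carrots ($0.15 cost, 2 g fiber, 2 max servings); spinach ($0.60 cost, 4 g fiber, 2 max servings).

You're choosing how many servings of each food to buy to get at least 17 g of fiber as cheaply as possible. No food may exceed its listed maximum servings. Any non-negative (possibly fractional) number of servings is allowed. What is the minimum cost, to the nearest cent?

Cost per g of fiber: carrots $0.0750, sweet potato $0.1250, spinach $0.1500, oats $0.2000, strawberries $0.3333.
Take 2 servings of carrots: +4.0 g fiber for $0.30 (total $0.30, still need 13.0 g).
Take 1 serving of sweet potato: +4.0 g fiber for $0.50 (total $0.80, still need 9.0 g).
Take 2 servings of spinach: +8.0 g fiber for $1.20 (total $2.00, still need 1.0 g).
Take 0.3333 servings of oats: +1.0 g fiber for $0.20 (total $2.20, still need 0.0 g).
Filling from the cheapest source first is optimal under one linear minimum: $2.20.

$2.20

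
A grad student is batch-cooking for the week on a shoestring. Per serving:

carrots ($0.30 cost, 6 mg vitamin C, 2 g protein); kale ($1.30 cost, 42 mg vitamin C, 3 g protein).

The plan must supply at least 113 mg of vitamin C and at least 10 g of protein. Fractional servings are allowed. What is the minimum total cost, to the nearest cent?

Check every corner: each single food scaled to meet both minima, and each pair solved so both constraints bind.
carrots only: max(113/6, 10/2) = 18.83 servings → $5.65.
kale only: max(113/42, 10/3) = 3.333 servings → $4.33.
carrots + kale with both tight: 1.227 servings and 2.515 servings → $3.64.
Cheapest feasible corner: $3.64.

$3.64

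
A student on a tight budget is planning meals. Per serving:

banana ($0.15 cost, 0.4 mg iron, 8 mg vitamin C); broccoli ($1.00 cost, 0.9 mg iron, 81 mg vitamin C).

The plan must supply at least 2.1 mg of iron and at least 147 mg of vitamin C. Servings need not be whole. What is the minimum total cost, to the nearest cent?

At the optimum either one food covers both requirements or two foods hit both targets exactly; no other combination can be cheaper.
banana only: max(2.1/0.4, 147/8) = 18.38 servings → $2.76.
broccoli only: max(2.1/0.9, 147/81) = 2.333 servings → $2.33.
banana + broccoli with both tight: 1.5 servings and 1.667 servings → $1.89.
Cheapest feasible corner: $1.89.

$1.89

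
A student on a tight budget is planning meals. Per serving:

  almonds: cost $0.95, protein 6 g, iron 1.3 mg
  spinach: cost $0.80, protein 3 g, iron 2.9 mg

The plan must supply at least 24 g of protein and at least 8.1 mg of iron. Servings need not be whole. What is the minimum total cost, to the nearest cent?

A basic optimal solution has at most two foods positive. Try each food alone and each pair with both targets met exactly.
almonds only: max(24/6, 8.1/1.3) = 6.231 servings → $5.92.
spinach only: max(24/3, 8.1/2.9) = 8 servings → $6.40.
almonds + spinach with both tight: 3.356 servings and 1.289 servings → $4.22.
Cheapest feasible corner: $4.22.

$4.22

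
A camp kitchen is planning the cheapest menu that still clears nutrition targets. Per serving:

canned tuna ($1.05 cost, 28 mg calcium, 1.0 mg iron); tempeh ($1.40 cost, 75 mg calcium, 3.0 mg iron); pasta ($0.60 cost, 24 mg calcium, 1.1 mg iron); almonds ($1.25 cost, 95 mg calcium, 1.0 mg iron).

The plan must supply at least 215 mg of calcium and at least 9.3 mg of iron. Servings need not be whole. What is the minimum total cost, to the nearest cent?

At the optimum either one food covers both requirements or two foods hit both targets exactly; no other combination can be cheaper.
canned tuna only: max(215/28, 9.3/1.0) = 9.3 servings → $9.77.
tempeh only: max(215/75, 9.3/3.0) = 3.1 servings → $4.34.
pasta only: max(215/24, 9.3/1.1) = 8.958 servings → $5.38.
almonds only: max(215/95, 9.3/1.0) = 9.3 servings → $11.62.
canned tuna + tempeh: intersection lies outside the first quadrant.
canned tuna + pasta with both tight: 1.956 servings and 6.676 servings → $6.06.
canned tuna + almonds with both targets exact would need a negative amount; discard.
tempeh + pasta with both tight: 1.267 servings and 5 servings → $4.77.
tempeh + almonds: the both-tight solution has a negative serving — not a feasible corner.
pasta + almonds with both tight: 8.304 servings and 0.1652 servings → $5.19.
Cheapest feasible corner: $4.34.

$4.34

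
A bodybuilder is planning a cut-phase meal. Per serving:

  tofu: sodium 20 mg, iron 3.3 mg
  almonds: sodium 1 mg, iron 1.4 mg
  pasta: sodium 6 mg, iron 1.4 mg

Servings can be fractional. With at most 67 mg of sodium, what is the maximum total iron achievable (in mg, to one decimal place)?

93.8 mg

Iron per mg sodium: almonds 1.4, pasta 0.2333, tofu 0.165.
With no serving limits, spend the whole sodium allowance on almonds: 67 mg / 1 mg × 1.4 mg = 93.8 mg.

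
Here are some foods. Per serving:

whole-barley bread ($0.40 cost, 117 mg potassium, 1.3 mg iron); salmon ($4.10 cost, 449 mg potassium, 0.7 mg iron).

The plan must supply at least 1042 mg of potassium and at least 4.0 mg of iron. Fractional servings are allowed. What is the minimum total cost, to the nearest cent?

With two linear requirements the optimum uses one or two foods; enumerate the corners.
whole-barley bread only: max(1042/117, 4.0/1.3) = 8.906 servings → $3.56.
salmon only: max(1042/449, 4.0/0.7) = 5.714 servings → $23.43.
whole-barley bread + salmon with both tight: 2.126 servings and 1.767 servings → $8.09.
The minimum over all feasible corners is $3.56.

$3.56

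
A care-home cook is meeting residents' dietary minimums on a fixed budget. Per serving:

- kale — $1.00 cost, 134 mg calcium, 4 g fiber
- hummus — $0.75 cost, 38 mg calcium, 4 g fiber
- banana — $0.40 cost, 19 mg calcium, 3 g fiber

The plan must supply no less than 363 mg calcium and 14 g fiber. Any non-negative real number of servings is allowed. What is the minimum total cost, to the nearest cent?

For a min-cost LP with two ≥-constraints, a basic feasible solution has at most two positive variables.
kale only: max(363/134, 14/4) = 3.5 servings → $3.50.
hummus only: max(363/38, 14/4) = 9.553 servings → $7.16.
banana only: max(363/19, 14/3) = 19.11 servings → $7.64.
kale + hummus with both tight: 2.396 servings and 1.104 servings → $3.22.
kale + banana with both tight: 2.525 servings and 1.301 servings → $3.04.
hummus + banana: the both-tight solution has a negative serving — not a feasible corner.
The minimum over all feasible corners is $3.04.

$3.04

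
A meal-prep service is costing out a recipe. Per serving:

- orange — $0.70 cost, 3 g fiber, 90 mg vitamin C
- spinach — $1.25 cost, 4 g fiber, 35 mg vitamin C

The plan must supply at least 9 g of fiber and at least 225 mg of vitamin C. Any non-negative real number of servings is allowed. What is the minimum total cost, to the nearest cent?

At the optimum either one food covers both requirements or two foods hit both targets exactly; no other combination can be cheaper.
orange only: max(9/3, 225/90) = 3 servings → $2.10.
spinach only: max(9/4, 225/35) = 6.429 servings → $8.04.
orange + spinach with both tight: 2.294 servings and 0.5294 servings → $2.27.
Cheapest feasible corner: $2.10.

$2.10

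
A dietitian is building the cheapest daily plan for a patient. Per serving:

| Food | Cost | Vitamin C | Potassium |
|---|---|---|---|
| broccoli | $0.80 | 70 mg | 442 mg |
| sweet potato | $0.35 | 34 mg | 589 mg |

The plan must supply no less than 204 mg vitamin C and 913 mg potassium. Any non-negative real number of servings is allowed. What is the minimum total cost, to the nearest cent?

An LP optimum is at a vertex; with two nutrient constraints at most two foods are used. Check each candidate.
broccoli only: max(204/70, 913/442) = 2.914 servings → $2.33.
sweet potato only: max(204/34, 913/589) = 6 servings → $2.10.
broccoli + sweet potato: the both-tight solution has a negative serving — not a feasible corner.
So the least-cost plan costs $2.10.

$2.10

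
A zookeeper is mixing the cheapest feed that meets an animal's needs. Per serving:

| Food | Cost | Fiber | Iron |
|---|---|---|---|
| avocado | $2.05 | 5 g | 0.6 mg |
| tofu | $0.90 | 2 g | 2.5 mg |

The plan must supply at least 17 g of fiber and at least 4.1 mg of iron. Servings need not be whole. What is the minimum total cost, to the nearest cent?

$7.04

An LP optimum is at a vertex; with two nutrient constraints at most two foods are used. Check each candidate.
avocado only: max(17/5, 4.1/0.6) = 6.833 servings → $14.01.
tofu only: max(17/2, 4.1/2.5) = 8.5 servings → $7.65.
avocado + tofu with both tight: 3.035 servings and 0.9115 servings → $7.04.
So the least-cost plan costs $7.04.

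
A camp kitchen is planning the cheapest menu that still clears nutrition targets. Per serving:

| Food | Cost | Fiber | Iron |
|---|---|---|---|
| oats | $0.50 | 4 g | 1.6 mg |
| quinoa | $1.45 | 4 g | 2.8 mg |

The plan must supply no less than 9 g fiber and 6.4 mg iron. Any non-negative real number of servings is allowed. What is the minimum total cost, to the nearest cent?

$2.00

oats only: max(9/4, 6.4/1.6) = 4 servings → $2.00.
quinoa only: max(9/4, 6.4/2.8) = 2.286 servings → $3.31.
oats + quinoa: the both-tight solution has a negative serving — not a feasible corner.
So the least-cost plan costs $2.00.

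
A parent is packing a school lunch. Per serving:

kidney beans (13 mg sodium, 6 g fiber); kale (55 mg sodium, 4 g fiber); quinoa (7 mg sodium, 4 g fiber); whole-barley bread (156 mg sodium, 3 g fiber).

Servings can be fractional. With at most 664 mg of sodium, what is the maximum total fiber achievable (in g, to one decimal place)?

379.4 g

Fiber per mg sodium: quinoa 0.5714, kidney beans 0.4615, kale 0.07273, whole-barley bread 0.01923.
With no serving limits, spend the whole sodium allowance on quinoa: 664 mg / 7 mg × 4 g = 379.4 g.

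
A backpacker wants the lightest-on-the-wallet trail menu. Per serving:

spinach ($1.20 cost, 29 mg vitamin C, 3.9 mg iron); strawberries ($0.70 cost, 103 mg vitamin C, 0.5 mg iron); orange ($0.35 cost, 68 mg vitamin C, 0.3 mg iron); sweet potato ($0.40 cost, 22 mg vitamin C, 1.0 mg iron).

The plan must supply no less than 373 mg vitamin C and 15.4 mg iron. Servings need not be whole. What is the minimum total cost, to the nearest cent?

$5.75

Two binding constraints pin down two serving amounts, so the optimal mix uses at most two foods. The candidates are each food alone (scaled to the tighter of vitamin C/iron) and each pair with both constraints tight.
spinach only: max(373/29, 15.4/3.9) = 12.86 servings → $15.43.
strawberries only: max(373/103, 15.4/0.5) = 30.8 servings → $21.56.
orange only: max(373/68, 15.4/0.3) = 51.33 servings → $17.97.
sweet potato only: max(373/22, 15.4/1.0) = 16.95 servings → $6.78.
spinach + strawberries with both tight: 3.615 servings and 2.604 servings → $6.16.
spinach + orange with both tight: 3.646 servings and 3.93 servings → $5.75.
spinach + sweet potato with both targets exact would need a negative amount; discard.
strawberries + orange: intersection lies outside the first quadrant.
strawberries + sweet potato with both tight: 0.3717 servings and 15.21 servings → $6.35.
orange + sweet potato with both tight: 0.557 servings and 15.23 servings → $6.29.
Cheapest feasible corner: $5.75.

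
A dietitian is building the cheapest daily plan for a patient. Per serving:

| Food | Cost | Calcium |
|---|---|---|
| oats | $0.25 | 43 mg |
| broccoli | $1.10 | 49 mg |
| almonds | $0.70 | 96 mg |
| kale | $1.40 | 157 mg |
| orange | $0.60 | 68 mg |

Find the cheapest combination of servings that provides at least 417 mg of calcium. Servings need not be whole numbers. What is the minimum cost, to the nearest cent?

Cost per mg of calcium: oats $0.0058, almonds $0.0073, orange $0.0088, kale $0.0089, broccoli $0.0224.
With no serving limits, use only oats: 417 mg / 43 mg = 9.698 servings × $0.25 = $2.42.

$2.42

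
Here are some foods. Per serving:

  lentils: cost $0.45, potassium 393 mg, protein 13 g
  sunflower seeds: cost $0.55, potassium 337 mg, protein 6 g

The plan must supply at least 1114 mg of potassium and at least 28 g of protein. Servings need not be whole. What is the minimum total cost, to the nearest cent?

For a min-cost LP with two ≥-constraints, a basic feasible solution has at most two positive variables.
lentils only: max(1114/393, 28/13) = 2.835 servings → $1.28.
sunflower seeds only: max(1114/337, 28/6) = 4.667 servings → $2.57.
lentils + sunflower seeds with both tight: 1.36 servings and 1.719 servings → $1.56.
Cheapest feasible corner: $1.28.

$1.28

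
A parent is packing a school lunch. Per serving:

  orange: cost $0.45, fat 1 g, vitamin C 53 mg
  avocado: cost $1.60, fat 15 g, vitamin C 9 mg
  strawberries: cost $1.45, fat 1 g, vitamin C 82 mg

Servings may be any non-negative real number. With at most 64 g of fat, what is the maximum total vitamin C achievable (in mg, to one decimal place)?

Vitamin C per g fat: strawberries 82, orange 53, avocado 0.6.
With no serving limits, spend the whole fat allowance on strawberries: 64 g / 1 g × 82 mg = 5248.0 mg.

5248.0 mg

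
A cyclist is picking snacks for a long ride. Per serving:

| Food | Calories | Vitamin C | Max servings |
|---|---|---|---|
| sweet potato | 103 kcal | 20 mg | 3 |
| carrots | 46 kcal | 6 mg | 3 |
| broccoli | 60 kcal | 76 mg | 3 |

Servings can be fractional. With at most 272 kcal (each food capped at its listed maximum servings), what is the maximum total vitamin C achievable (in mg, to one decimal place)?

245.9 mg

Vitamin C per kcal: broccoli 1.267, sweet potato 0.1942, carrots 0.1304.
Take 3 servings of broccoli: uses 180 kcal, +228.0 mg vitamin C (running total 228.0 mg).
Take 0.8932 servings of sweet potato: uses 92 kcal, +17.9 mg vitamin C (running total 245.9 mg).
Filling greedily by vitamin C-per-kcal is optimal for one linear limit, giving 245.9 mg.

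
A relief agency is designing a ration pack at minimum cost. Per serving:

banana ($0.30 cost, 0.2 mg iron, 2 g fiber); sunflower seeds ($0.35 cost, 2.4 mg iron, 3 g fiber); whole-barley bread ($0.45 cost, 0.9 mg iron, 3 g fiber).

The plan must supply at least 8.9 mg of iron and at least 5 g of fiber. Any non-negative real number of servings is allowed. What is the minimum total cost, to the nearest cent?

An LP optimum is at a vertex; with two nutrient constraints at most two foods are used. Check each candidate.
banana only: max(8.9/0.2, 5/2) = 44.5 servings → $13.35.
sunflower seeds only: max(8.9/2.4, 5/3) = 3.708 servings → $1.30.
whole-barley bread only: max(8.9/0.9, 5/3) = 9.889 servings → $4.45.
banana + sunflower seeds: the both-tight solution has a negative serving — not a feasible corner.
banana + whole-barley bread: the both-tight solution has a negative serving — not a feasible corner.
sunflower seeds + whole-barley bread: intersection lies outside the first quadrant.
The minimum over all feasible corners is $1.30.

$1.30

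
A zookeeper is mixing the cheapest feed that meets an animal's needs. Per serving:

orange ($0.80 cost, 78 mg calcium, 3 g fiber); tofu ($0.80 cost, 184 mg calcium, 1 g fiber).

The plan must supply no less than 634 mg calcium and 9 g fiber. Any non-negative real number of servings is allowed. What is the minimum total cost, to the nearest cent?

$3.75

orange only: max(634/78, 9/3) = 8.128 servings → $6.50.
tofu only: max(634/184, 9/1) = 9 servings → $7.20.
orange + tofu with both tight: 2.156 servings and 2.532 servings → $3.75.
The minimum over all feasible corners is $3.75.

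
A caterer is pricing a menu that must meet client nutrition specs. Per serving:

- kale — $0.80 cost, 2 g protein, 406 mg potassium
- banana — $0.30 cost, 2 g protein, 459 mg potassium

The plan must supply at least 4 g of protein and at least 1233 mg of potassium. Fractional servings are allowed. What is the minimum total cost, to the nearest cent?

Minimising a linear cost over {protein ≥ 4, potassium ≥ 1233, servings ≥ 0} — the optimum is at a vertex, using one or two foods.
kale only: max(4/2, 1233/406) = 3.037 servings → $2.43.
banana only: max(4/2, 1233/459) = 2.686 servings → $0.81.
kale + banana with both targets exact would need a negative amount; discard.
Cheapest feasible corner: $0.81.

$0.81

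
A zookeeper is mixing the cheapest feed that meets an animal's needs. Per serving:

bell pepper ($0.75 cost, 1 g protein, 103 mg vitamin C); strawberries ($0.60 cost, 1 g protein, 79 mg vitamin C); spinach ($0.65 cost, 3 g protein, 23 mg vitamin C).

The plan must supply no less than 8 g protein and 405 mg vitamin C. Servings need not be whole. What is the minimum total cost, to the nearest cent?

For a min-cost LP with two ≥-constraints, a basic feasible solution has at most two positive variables.
bell pepper only: max(8/1, 405/103) = 8 servings → $6.00.
strawberries only: max(8/1, 405/79) = 8 servings → $4.80.
spinach only: max(8/3, 405/23) = 17.61 servings → $11.45.
bell pepper + strawberries with both targets exact would need a negative amount; discard.
bell pepper + spinach with both tight: 3.605 servings and 1.465 servings → $3.66.
strawberries + spinach with both tight: 4.818 servings and 1.061 servings → $3.58.
Cheapest feasible corner: $3.58.

$3.58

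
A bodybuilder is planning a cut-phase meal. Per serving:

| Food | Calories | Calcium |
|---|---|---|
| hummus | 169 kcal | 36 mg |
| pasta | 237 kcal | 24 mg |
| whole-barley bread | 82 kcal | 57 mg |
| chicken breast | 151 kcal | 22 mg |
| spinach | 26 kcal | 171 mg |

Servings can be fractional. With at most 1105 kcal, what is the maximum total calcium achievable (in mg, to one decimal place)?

Calcium per kcal: spinach 6.577, whole-barley bread 0.6951, hummus 0.213, chicken breast 0.1457, pasta 0.1013.
With no serving limits, spend the whole calories allowance on spinach: 1105 kcal / 26 kcal × 171 mg = 7267.5 mg.

7267.5 mg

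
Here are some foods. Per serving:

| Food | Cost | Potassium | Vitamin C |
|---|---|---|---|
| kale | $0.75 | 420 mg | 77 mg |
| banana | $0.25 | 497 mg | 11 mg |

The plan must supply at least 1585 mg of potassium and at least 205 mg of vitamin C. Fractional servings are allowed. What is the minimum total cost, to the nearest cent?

$2.15

Two binding constraints pin down two serving amounts, so the optimal mix uses at most two foods. The candidates are each food alone (scaled to the tighter of potassium/vitamin C) and each pair with both constraints tight.
kale only: max(1585/420, 205/77) = 3.774 servings → $2.83.
banana only: max(1585/497, 205/11) = 18.64 servings → $4.66.
kale + banana with both tight: 2.51 servings and 1.068 servings → $2.15.
Cheapest feasible corner: $2.15.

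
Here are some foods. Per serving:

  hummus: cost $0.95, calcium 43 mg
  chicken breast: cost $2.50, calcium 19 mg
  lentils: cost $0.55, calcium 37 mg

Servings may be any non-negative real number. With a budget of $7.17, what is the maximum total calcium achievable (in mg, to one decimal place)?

Calcium per dollar: lentils 67.27, hummus 45.26, chicken breast 7.6.
With no serving limits, spend the whole cost allowance on lentils: $7.17 / $0.55 × 37 mg = 482.3 mg.

482.3 mg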